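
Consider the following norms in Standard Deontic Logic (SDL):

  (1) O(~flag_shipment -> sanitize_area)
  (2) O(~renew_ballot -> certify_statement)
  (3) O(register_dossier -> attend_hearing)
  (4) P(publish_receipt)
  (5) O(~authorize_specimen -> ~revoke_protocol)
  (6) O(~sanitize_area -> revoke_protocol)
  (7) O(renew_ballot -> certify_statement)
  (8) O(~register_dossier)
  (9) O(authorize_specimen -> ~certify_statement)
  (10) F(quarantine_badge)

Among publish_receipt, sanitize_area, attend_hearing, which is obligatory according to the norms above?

sanitize_area

By case analysis on renew_ballot: premise 7 gives O(renew_ballot -> certify_statement) and premise 2 gives O(~renew_ballot -> certify_statement), so O(certify_statement) either way.
The contrapositive of premise 9 (O(authorize_specimen -> ~certify_statement)) is O(certify_statement -> ~authorize_specimen), and O(certify_statement) is already established, so O(~authorize_specimen).
With premise 5, O(~authorize_specimen -> ~revoke_protocol), the K-axiom yields O(~revoke_protocol).
Premise 6 is O(~sanitize_area -> revoke_protocol); contrapositively O(~revoke_protocol -> sanitize_area). Since O(~revoke_protocol) holds, K gives O(sanitize_area).
So O(sanitize_area) holds — sanitize_area is obligatory. None of the other listed options is made obligatory by any chain of premises.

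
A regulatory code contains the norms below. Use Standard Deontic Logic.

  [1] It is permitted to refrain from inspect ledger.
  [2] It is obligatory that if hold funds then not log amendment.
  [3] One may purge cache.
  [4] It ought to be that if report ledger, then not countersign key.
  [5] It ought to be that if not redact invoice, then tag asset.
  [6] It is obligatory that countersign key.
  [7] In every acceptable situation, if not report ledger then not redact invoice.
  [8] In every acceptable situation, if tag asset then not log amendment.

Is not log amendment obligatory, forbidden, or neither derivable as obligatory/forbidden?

Obligatory

Premise 6 states O(countersign_key) outright.
The contrapositive of premise 4 (O(report_ledger → ¬countersign_key)) is O(countersign_key → ¬report_ledger), and O(countersign_key) is already established, so O(¬report_ledger).
With premise 7, O(¬report_ledger → ¬redact_invoice), the K-axiom yields O(¬redact_invoice).
With premise 5, O(¬redact_invoice → tag_asset), the K-axiom yields O(tag_asset).
From O(tag_asset) and premise 8, O(tag_asset → ¬log_amendment), we obtain O(¬log_amendment).
Premises 1, 2, 3 do not contribute to this derivation.
Hence ¬log_amendment is obligatory.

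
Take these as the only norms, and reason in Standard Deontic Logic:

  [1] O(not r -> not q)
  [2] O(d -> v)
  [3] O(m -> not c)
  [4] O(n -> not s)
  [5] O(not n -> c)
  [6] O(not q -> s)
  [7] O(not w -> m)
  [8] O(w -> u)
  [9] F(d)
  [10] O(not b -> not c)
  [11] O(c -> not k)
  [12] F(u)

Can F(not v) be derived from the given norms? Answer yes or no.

Premise 2 is O(d -> v), but O(d) is not derivable from the premises, so it does not yield O(v).
No other premise forces O(v). An ideal world satisfying every premise can still have not v true, so F(not v) is not derivable.

No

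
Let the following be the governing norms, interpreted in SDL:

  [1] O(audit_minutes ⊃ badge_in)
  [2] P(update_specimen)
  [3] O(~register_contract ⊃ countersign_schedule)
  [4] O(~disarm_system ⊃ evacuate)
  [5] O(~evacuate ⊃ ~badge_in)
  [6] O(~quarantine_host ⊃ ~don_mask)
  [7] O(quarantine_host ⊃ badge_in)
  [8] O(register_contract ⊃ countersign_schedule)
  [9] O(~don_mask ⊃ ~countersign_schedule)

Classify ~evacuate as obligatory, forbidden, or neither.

Premises 8 and 3 are O(register_contract ⊃ countersign_schedule) and O(~register_contract ⊃ countersign_schedule); every ideal world satisfies register_contract or ~register_contract, so in either case countersign_schedule holds — hence O(countersign_schedule).
The contrapositive of premise 9 (O(~don_mask ⊃ ~countersign_schedule)) is O(countersign_schedule ⊃ don_mask), and O(countersign_schedule) is already established, so O(don_mask).
Premise 6 is O(~quarantine_host ⊃ ~don_mask); contrapositively O(don_mask ⊃ quarantine_host). Since O(don_mask) holds, K gives O(quarantine_host).
Applying K to premise 7 (O(quarantine_host ⊃ badge_in)) and O(quarantine_host) yields O(badge_in).
The contrapositive of premise 5 (O(~evacuate ⊃ ~badge_in)) is O(badge_in ⊃ evacuate), and O(badge_in) is already established, so O(evacuate).
Premises 1, 2, 4 do not contribute to this derivation.
Thus O(evacuate), which is F(~evacuate): ~evacuate is forbidden.

Forbidden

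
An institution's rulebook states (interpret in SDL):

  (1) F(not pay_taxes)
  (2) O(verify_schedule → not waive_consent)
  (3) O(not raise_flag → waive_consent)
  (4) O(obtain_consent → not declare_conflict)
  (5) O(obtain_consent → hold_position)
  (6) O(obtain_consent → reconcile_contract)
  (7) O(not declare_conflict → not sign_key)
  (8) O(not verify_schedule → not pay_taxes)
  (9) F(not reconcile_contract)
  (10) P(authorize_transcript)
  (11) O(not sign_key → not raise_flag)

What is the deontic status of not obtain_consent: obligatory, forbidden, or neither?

Obligatory

F(not pay_taxes) at premise 1 means O(pay_taxes).
Premise 8 is O(not verify_schedule → not pay_taxes); contrapositively O(pay_taxes → verify_schedule). Since O(pay_taxes) holds, K gives O(verify_schedule).
Applying K to premise 2 (O(verify_schedule → not waive_consent)) and O(verify_schedule) yields O(not waive_consent).
Premise 3 is O(not raise_flag → waive_consent); contrapositively O(not waive_consent → raise_flag). Since O(not waive_consent) holds, K gives O(raise_flag).
Premise 11 is O(not sign_key → not raise_flag); contrapositively O(raise_flag → sign_key). Since O(raise_flag) holds, K gives O(sign_key).
Premise 7 is O(not declare_conflict → not sign_key); contrapositively O(sign_key → declare_conflict). Since O(sign_key) holds, K gives O(declare_conflict).
The contrapositive of premise 4 (O(obtain_consent → not declare_conflict)) is O(declare_conflict → not obtain_consent), and O(declare_conflict) is already established, so O(not obtain_consent).
Premises 5, 6, 9, 10 do not contribute to this derivation.
Hence not obtain_consent is obligatory.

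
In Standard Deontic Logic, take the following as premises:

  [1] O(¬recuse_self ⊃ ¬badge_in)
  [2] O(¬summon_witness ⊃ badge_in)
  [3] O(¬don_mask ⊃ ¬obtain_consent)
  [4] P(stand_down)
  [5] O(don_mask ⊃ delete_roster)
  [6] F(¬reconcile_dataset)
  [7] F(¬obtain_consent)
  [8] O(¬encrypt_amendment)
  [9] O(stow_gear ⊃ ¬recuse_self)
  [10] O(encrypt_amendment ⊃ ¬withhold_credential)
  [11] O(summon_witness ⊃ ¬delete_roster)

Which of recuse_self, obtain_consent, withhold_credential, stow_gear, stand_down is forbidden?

Premise 7 is F(¬obtain_consent), i.e. O(obtain_consent).
The contrapositive of premise 3 (O(¬don_mask ⊃ ¬obtain_consent)) is O(obtain_consent ⊃ don_mask), and O(obtain_consent) is already established, so O(don_mask).
Applying K to premise 5 (O(don_mask ⊃ delete_roster)) and O(don_mask) yields O(delete_roster).
Premise 11, O(summon_witness ⊃ ¬delete_roster), contraposes to O(delete_roster ⊃ ¬summon_witness); with O(delete_roster) we get O(¬summon_witness).
From O(¬summon_witness) and premise 2, O(¬summon_witness ⊃ badge_in), we obtain O(badge_in).
Premise 1 is O(¬recuse_self ⊃ ¬badge_in); contrapositively O(badge_in ⊃ recuse_self). Since O(badge_in) holds, K gives O(recuse_self).
Premise 9 is O(stow_gear ⊃ ¬recuse_self); contrapositively O(recuse_self ⊃ ¬stow_gear). Since O(recuse_self) holds, K gives O(¬stow_gear).
So O(¬stow_gear) holds, i.e. stow_gear is forbidden. None of the other listed options is forbidden under the premises.

stow_gear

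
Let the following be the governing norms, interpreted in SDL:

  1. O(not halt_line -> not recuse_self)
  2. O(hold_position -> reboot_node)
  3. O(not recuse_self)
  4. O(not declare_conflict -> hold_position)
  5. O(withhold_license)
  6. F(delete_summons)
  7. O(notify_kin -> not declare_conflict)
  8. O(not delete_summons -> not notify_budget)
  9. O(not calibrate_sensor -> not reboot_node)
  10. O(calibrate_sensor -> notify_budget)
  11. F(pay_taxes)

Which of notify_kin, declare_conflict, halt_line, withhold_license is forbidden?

Premise 6 is F(delete_summons), i.e. O(not delete_summons).
From O(not delete_summons) and premise 8, O(not delete_summons -> not notify_budget), we obtain O(not notify_budget).
Premise 10, O(calibrate_sensor -> notify_budget), contraposes to O(not notify_budget -> not calibrate_sensor); with O(not notify_budget) we get O(not calibrate_sensor).
From O(not calibrate_sensor) and premise 9, O(not calibrate_sensor -> not reboot_node), we obtain O(not reboot_node).
The contrapositive of premise 2 (O(hold_position -> reboot_node)) is O(not reboot_node -> not hold_position), and O(not reboot_node) is already established, so O(not hold_position).
The contrapositive of premise 4 (O(not declare_conflict -> hold_position)) is O(not hold_position -> declare_conflict), and O(not hold_position) is already established, so O(declare_conflict).
The contrapositive of premise 7 (O(notify_kin -> not declare_conflict)) is O(declare_conflict -> not notify_kin), and O(declare_conflict) is already established, so O(not notify_kin).
So O(not notify_kin) holds, i.e. notify_kin is forbidden. None of the other listed options is forbidden under the premises.

notify_kin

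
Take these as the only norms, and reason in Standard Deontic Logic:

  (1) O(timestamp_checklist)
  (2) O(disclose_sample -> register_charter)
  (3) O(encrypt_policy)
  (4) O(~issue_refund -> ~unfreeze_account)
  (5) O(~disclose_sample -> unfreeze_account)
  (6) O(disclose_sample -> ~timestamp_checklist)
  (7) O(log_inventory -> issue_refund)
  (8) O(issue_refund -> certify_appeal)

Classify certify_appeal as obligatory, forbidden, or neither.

Premise 1 gives O(timestamp_checklist).
Premise 6, O(disclose_sample -> ~timestamp_checklist), contraposes to O(timestamp_checklist -> ~disclose_sample); with O(timestamp_checklist) we get O(~disclose_sample).
Premise 5 is O(~disclose_sample -> unfreeze_account); since O(~disclose_sample), deontic closure gives O(unfreeze_account).
Premise 4, O(~issue_refund -> ~unfreeze_account), contraposes to O(unfreeze_account -> issue_refund); with O(unfreeze_account) we get O(issue_refund).
From O(issue_refund) and premise 8, O(issue_refund -> certify_appeal), we obtain O(certify_appeal).
Premises 2, 3, 7 do not contribute to this derivation.
Hence certify_appeal is obligatory.

Obligatory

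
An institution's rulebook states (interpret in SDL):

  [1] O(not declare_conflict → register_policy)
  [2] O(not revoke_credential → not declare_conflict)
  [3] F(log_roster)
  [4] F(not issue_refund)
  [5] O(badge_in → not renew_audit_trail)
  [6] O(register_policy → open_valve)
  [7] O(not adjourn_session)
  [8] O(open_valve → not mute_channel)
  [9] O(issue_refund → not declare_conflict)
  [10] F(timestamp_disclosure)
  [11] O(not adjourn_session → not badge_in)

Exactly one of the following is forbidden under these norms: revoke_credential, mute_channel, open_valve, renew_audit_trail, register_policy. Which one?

mute_channel

Premise 4, F(not issue_refund), is equivalent to O(issue_refund).
Premise 9 is O(issue_refund → not declare_conflict); since O(issue_refund), deontic closure gives O(not declare_conflict).
Premise 1 is O(not declare_conflict → register_policy); since O(not declare_conflict), deontic closure gives O(register_policy).
Premise 6 is O(register_policy → open_valve); since O(register_policy), deontic closure gives O(open_valve).
Applying K to premise 8 (O(open_valve → not mute_channel)) and O(open_valve) yields O(not mute_channel).
So O(not mute_channel) holds, i.e. mute_channel is forbidden. None of the other listed options is forbidden under the premises.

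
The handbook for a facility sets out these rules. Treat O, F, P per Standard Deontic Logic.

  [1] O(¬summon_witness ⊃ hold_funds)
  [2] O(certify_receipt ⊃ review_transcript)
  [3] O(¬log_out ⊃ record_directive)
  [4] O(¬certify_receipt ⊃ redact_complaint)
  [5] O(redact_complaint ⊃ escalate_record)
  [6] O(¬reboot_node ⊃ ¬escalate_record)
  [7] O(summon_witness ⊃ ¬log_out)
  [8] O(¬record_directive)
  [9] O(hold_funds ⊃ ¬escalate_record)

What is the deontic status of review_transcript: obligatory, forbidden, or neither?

Premise 8 states O(¬record_directive) outright.
The contrapositive of premise 3 (O(¬log_out ⊃ record_directive)) is O(¬record_directive ⊃ log_out), and O(¬record_directive) is already established, so O(log_out).
Premise 7 is O(summon_witness ⊃ ¬log_out); contrapositively O(log_out ⊃ ¬summon_witness). Since O(log_out) holds, K gives O(¬summon_witness).
With premise 1, O(¬summon_witness ⊃ hold_funds), the K-axiom yields O(hold_funds).
With premise 9, O(hold_funds ⊃ ¬escalate_record), the K-axiom yields O(¬escalate_record).
Premise 5 is O(redact_complaint ⊃ escalate_record); contrapositively O(¬escalate_record ⊃ ¬redact_complaint). Since O(¬escalate_record) holds, K gives O(¬redact_complaint).
The contrapositive of premise 4 (O(¬certify_receipt ⊃ redact_complaint)) is O(¬redact_complaint ⊃ certify_receipt), and O(¬redact_complaint) is already established, so O(certify_receipt).
From O(certify_receipt) and premise 2, O(certify_receipt ⊃ review_transcript), we obtain O(review_transcript).
Premise 6 does not contribute to this derivation.
Hence review_transcript is obligatory.

Obligatory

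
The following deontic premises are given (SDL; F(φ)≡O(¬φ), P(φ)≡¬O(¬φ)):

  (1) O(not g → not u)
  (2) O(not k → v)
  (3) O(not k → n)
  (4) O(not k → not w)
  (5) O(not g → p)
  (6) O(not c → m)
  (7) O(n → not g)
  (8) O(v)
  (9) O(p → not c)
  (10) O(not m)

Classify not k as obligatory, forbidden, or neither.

From premise 10 we have O(not m).
The contrapositive of premise 6 (O(not c → m)) is O(not m → c), and O(not m) is already established, so O(c).
The contrapositive of premise 9 (O(p → not c)) is O(c → not p), and O(c) is already established, so O(not p).
Premise 5 is O(not g → p); contrapositively O(not p → g). Since O(not p) holds, K gives O(g).
The contrapositive of premise 7 (O(n → not g)) is O(g → not n), and O(g) is already established, so O(not n).
The contrapositive of premise 3 (O(not k → n)) is O(not n → k), and O(not n) is already established, so O(k).
Premises 1, 2, 4, 8 do not contribute to this derivation.
Thus O(k), which is F(not k): not k is forbidden.

Forbidden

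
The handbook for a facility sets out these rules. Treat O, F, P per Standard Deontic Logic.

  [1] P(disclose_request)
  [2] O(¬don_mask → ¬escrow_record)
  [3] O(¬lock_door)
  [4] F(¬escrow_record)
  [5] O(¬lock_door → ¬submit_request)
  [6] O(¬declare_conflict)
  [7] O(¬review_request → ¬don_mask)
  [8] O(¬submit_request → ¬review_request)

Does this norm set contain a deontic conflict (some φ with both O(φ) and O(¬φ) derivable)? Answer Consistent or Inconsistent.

Inconsistent

Premise 4, F(¬escrow_record), is equivalent to O(escrow_record).
The contrapositive of premise 2 (O(¬don_mask → ¬escrow_record)) is O(escrow_record → don_mask), and O(escrow_record) is already established, so O(don_mask).
Premise 7 is O(¬review_request → ¬don_mask); contrapositively O(don_mask → review_request). Since O(don_mask) holds, K gives O(review_request).
The contrapositive of premise 8 (O(¬submit_request → ¬review_request)) is O(review_request → submit_request), and O(review_request) is already established, so O(submit_request).
Premise 5, O(¬lock_door → ¬submit_request), contraposes to O(submit_request → lock_door); with O(submit_request) we get O(lock_door).
Yet premise 3 states O(¬lock_door).
We now have both O(lock_door) and O(¬lock_door) — lock_door is simultaneously obligatory and forbidden, violating the D-axiom.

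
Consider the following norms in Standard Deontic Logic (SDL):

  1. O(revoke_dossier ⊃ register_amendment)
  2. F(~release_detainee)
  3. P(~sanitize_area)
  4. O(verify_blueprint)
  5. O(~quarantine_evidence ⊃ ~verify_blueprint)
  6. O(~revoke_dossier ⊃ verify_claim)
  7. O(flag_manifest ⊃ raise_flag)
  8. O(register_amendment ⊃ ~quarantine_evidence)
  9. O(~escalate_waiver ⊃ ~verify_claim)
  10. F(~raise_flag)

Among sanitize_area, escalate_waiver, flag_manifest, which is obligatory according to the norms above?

escalate_waiver

Premise 4 gives O(verify_blueprint).
Premise 5, O(~quarantine_evidence ⊃ ~verify_blueprint), contraposes to O(verify_blueprint ⊃ quarantine_evidence); with O(verify_blueprint) we get O(quarantine_evidence).
The contrapositive of premise 8 (O(register_amendment ⊃ ~quarantine_evidence)) is O(quarantine_evidence ⊃ ~register_amendment), and O(quarantine_evidence) is already established, so O(~register_amendment).
Premise 1, O(revoke_dossier ⊃ register_amendment), contraposes to O(~register_amendment ⊃ ~revoke_dossier); with O(~register_amendment) we get O(~revoke_dossier).
Premise 6 is O(~revoke_dossier ⊃ verify_claim); since O(~revoke_dossier), deontic closure gives O(verify_claim).
Premise 9, O(~escalate_waiver ⊃ ~verify_claim), contraposes to O(verify_claim ⊃ escalate_waiver); with O(verify_claim) we get O(escalate_waiver).
So O(escalate_waiver) holds — escalate_waiver is obligatory. None of the other listed options is made obligatory by any chain of premises.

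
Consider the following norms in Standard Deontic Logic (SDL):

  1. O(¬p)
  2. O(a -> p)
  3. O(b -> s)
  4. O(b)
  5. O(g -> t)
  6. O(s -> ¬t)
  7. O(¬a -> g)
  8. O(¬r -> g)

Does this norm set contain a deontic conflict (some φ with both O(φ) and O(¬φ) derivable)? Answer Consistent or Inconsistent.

Premise 1 gives O(¬p).
Premise 2, O(a -> p), contraposes to O(¬p -> ¬a); with O(¬p) we get O(¬a).
Premise 7 is O(¬a -> g); since O(¬a), deontic closure gives O(g).
From O(g) and premise 5, O(g -> t), we obtain O(t).
Premise 6, O(s -> ¬t), contraposes to O(t -> ¬s); with O(t) we get O(¬s).
The contrapositive of premise 3 (O(b -> s)) is O(¬s -> ¬b), and O(¬s) is already established, so O(¬b).
However, premise 4 gives O(b).
We now have both O(¬b) and O(b) — b is simultaneously obligatory and forbidden, violating the D-axiom.

Inconsistent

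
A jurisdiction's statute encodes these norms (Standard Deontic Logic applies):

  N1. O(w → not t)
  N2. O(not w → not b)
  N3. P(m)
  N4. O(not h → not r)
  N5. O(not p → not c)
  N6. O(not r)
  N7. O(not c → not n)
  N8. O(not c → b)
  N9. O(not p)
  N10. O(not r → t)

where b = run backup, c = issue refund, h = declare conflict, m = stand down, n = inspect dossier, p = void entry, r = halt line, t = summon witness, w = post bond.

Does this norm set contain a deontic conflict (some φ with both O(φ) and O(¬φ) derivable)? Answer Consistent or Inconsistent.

Inconsistent

From premise 6 we have O(not r).
With premise 10, O(not r → t), the K-axiom yields O(t).
Premise 1 is O(w → not t); contrapositively O(t → not w). Since O(t) holds, K gives O(not w).
With premise 2, O(not w → not b), the K-axiom yields O(not b).
The contrapositive of premise 8 (O(not c → b)) is O(not b → c), and O(not b) is already established, so O(c).
Premise 5, O(not p → not c), contraposes to O(c → p); with O(c) we get O(p).
However, premise 9 gives O(not p).
We now have both O(p) and O(not p) — p is simultaneously obligatory and forbidden, violating the D-axiom.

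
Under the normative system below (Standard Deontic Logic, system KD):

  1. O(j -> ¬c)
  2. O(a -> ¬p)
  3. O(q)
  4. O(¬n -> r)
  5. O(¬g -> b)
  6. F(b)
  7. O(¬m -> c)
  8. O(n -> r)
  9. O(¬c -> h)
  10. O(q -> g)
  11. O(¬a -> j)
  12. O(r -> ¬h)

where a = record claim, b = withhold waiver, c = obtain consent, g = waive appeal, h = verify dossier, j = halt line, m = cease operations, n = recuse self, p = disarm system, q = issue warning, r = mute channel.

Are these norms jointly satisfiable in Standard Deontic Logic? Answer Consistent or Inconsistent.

Premise 5 is O(¬g -> b), but O(¬g) is not derivable from the premises, so it does not yield O(b).
So O(b) is not derivable, and the apparent clash with O(¬b) does not arise.
A world satisfying every obligation exists (e.g. a=true, b=false, c=true, g=true, h=false, j=false, m=false, n=false, p=false, q=true, r=true); no atom is both obligatory and forbidden, so the set is consistent.

Consistent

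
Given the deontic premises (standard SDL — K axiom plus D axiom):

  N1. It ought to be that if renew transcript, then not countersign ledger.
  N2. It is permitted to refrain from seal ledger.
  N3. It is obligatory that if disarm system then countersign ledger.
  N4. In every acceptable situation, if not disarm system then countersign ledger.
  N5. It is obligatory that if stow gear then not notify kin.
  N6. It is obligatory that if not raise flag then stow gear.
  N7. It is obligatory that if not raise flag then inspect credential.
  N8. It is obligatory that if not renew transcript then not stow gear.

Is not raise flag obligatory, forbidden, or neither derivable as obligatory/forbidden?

Premises 4 and 3 cover both cases: O(¬disarm_system → countersign_ledger) and O(disarm_system → countersign_ledger). Since ¬disarm_system ∨ disarm_system is a tautology, O(countersign_ledger) follows.
The contrapositive of premise 1 (O(renew_transcript → ¬countersign_ledger)) is O(countersign_ledger → ¬renew_transcript), and O(countersign_ledger) is already established, so O(¬renew_transcript).
Applying K to premise 8 (O(¬renew_transcript → ¬stow_gear)) and O(¬renew_transcript) yields O(¬stow_gear).
The contrapositive of premise 6 (O(¬raise_flag → stow_gear)) is O(¬stow_gear → raise_flag), and O(¬stow_gear) is already established, so O(raise_flag).
Premises 2, 5, 7 do not contribute to this derivation.
Thus O(raise_flag), which is F(¬raise_flag): ¬raise_flag is forbidden.

Forbidden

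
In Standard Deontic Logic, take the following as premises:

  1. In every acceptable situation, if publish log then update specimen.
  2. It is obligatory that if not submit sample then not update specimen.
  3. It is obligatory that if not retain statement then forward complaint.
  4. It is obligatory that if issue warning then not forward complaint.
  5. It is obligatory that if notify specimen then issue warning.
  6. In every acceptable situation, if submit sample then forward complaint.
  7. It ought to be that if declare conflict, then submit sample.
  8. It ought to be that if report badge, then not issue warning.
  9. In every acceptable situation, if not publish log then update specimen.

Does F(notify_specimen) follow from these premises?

Yes

By case analysis on ¬publish_log: premise 9 gives O(¬publish_log → update_specimen) and premise 1 gives O(publish_log → update_specimen), so O(update_specimen) either way.
Premise 2 is O(¬submit_sample → ¬update_specimen); contrapositively O(update_specimen → submit_sample). Since O(update_specimen) holds, K gives O(submit_sample).
Applying K to premise 6 (O(submit_sample → forward_complaint)) and O(submit_sample) yields O(forward_complaint).
The contrapositive of premise 4 (O(issue_warning → ¬forward_complaint)) is O(forward_complaint → ¬issue_warning), and O(forward_complaint) is already established, so O(¬issue_warning).
Premise 5, O(notify_specimen → issue_warning), contraposes to O(¬issue_warning → ¬notify_specimen); with O(¬issue_warning) we get O(¬notify_specimen).
Premises 3, 7, 8 do not contribute to this derivation.
So O(¬notify_specimen) holds, i.e. F(notify_specimen). The claim follows.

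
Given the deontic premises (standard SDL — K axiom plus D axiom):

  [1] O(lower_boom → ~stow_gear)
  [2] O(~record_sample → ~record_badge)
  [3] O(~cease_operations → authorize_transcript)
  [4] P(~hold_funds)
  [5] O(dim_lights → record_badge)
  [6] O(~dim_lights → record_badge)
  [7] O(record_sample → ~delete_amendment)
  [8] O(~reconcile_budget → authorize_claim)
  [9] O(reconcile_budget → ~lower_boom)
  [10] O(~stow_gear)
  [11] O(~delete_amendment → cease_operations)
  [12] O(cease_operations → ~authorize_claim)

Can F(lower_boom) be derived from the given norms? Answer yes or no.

By case analysis on dim_lights: premise 5 gives O(dim_lights → record_badge) and premise 6 gives O(~dim_lights → record_badge), so O(record_badge) either way.
Premise 2 is O(~record_sample → ~record_badge); contrapositively O(record_badge → record_sample). Since O(record_badge) holds, K gives O(record_sample).
Premise 7 is O(record_sample → ~delete_amendment); since O(record_sample), deontic closure gives O(~delete_amendment).
With premise 11, O(~delete_amendment → cease_operations), the K-axiom yields O(cease_operations).
From O(cease_operations) and premise 12, O(cease_operations → ~authorize_claim), we obtain O(~authorize_claim).
The contrapositive of premise 8 (O(~reconcile_budget → authorize_claim)) is O(~authorize_claim → reconcile_budget), and O(~authorize_claim) is already established, so O(reconcile_budget).
Premise 9 is O(reconcile_budget → ~lower_boom); since O(reconcile_budget), deontic closure gives O(~lower_boom).
Premises 1, 3, 4, 10 do not contribute to this derivation.
So O(~lower_boom) holds, i.e. F(lower_boom). The claim follows.

Yes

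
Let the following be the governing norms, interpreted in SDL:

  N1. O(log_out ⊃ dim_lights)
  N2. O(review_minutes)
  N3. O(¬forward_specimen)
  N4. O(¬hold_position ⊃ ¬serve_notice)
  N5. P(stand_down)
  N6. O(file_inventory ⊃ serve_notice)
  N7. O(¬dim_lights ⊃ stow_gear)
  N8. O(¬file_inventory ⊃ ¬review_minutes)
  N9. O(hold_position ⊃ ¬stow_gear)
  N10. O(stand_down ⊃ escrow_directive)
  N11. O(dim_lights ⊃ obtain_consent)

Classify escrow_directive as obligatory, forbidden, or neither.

Neither

Premise 10 is O(stand_down ⊃ escrow_directive), but O(stand_down) is not derivable from the premises (the permission P(stand_down) asserts only ¬O(¬stand_down), not O(stand_down)), so it does not yield O(escrow_directive).
No premise or chain of K-axiom applications forces O(escrow_directive), and none forces O(¬escrow_directive). So escrow_directive is neither obligatory nor forbidden under these norms.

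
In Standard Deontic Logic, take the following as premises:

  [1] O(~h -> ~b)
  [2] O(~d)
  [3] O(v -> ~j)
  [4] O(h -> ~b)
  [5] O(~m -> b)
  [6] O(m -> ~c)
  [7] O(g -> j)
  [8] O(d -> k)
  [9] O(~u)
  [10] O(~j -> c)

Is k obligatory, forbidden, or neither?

Premise 8 is O(d -> k), but O(d) is not derivable from the premises, so it does not yield O(k).
No premise or chain of K-axiom applications forces O(k), and none forces O(~k). So k is neither obligatory nor forbidden under these norms.

Neither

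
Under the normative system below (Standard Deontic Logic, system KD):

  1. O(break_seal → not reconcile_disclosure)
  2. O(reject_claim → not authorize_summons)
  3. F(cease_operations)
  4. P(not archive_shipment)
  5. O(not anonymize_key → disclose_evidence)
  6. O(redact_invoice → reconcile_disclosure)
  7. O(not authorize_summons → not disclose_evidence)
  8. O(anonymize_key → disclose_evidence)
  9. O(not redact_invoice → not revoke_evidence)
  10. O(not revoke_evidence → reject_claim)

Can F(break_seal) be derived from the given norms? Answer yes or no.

Premises 5 and 8 are O(not anonymize_key → disclose_evidence) and O(anonymize_key → disclose_evidence); every ideal world satisfies not anonymize_key or anonymize_key, so in either case disclose_evidence holds — hence O(disclose_evidence).
The contrapositive of premise 7 (O(not authorize_summons → not disclose_evidence)) is O(disclose_evidence → authorize_summons), and O(disclose_evidence) is already established, so O(authorize_summons).
The contrapositive of premise 2 (O(reject_claim → not authorize_summons)) is O(authorize_summons → not reject_claim), and O(authorize_summons) is already established, so O(not reject_claim).
Premise 10, O(not revoke_evidence → reject_claim), contraposes to O(not reject_claim → revoke_evidence); with O(not reject_claim) we get O(revoke_evidence).
Premise 9, O(not redact_invoice → not revoke_evidence), contraposes to O(revoke_evidence → redact_invoice); with O(revoke_evidence) we get O(redact_invoice).
Premise 6 is O(redact_invoice → reconcile_disclosure); since O(redact_invoice), deontic closure gives O(reconcile_disclosure).
The contrapositive of premise 1 (O(break_seal → not reconcile_disclosure)) is O(reconcile_disclosure → not break_seal), and O(reconcile_disclosure) is already established, so O(not break_seal).
Premises 3, 4 do not contribute to this derivation.
So O(not break_seal) holds, i.e. F(break_seal). The claim follows.

Yes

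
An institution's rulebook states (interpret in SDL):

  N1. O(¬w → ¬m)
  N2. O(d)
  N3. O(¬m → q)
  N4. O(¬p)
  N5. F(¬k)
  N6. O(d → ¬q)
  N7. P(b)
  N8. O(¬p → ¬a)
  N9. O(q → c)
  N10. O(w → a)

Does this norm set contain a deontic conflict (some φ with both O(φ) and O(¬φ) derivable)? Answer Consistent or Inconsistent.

From premise 2 we have O(d).
From O(d) and premise 6, O(d → ¬q), we obtain O(¬q).
Premise 3, O(¬m → q), contraposes to O(¬q → m); with O(¬q) we get O(m).
Premise 1, O(¬w → ¬m), contraposes to O(m → w); with O(m) we get O(w).
Premise 10 is O(w → a); since O(w), deontic closure gives O(a).
Premise 8, O(¬p → ¬a), contraposes to O(a → p); with O(a) we get O(p).
However, premise 4 gives O(¬p).
We now have both O(p) and O(¬p) — p is simultaneously obligatory and forbidden, violating the D-axiom.

Inconsistent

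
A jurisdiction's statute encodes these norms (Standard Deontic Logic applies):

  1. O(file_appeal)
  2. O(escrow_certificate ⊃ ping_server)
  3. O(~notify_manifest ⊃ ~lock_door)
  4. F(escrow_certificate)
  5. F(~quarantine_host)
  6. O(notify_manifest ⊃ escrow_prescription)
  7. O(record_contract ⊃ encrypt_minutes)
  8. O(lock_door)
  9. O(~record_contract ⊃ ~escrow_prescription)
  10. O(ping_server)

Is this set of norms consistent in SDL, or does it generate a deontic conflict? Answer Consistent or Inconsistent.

Premise 2 is O(escrow_certificate ⊃ ping_server); even if O(ping_server) held, inferring O(escrow_certificate) would be affirming the consequent — invalid.
So O(escrow_certificate) is not derivable, and the apparent clash with O(~escrow_certificate) does not arise.
A world satisfying every obligation exists (e.g. encrypt_minutes=true, escrow_certificate=false, escrow_prescription=true, file_appeal=true, lock_door=true, notify_manifest=true, ping_server=true, quarantine_host=true, record_contract=true); no atom is both obligatory and forbidden, so the set is consistent.

Consistent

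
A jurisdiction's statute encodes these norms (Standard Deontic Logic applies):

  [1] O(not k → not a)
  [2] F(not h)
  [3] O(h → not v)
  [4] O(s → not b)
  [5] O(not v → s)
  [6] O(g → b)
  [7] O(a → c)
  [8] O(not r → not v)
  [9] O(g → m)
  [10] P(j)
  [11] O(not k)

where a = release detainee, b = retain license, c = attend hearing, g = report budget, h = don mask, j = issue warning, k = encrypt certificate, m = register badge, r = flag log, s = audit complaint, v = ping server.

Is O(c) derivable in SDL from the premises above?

Premise 7 is O(a → c), but O(a) is not derivable from the premises, so it does not yield O(c).
No other premise forces O(c). An ideal world satisfying every premise can still have c false, so O(c) is not derivable.

No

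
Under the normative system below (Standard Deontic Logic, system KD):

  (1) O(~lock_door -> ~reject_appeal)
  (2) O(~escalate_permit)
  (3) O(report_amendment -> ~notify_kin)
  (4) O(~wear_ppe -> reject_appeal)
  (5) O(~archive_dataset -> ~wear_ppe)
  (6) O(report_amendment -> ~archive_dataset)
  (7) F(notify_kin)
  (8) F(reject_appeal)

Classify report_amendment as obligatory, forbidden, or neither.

Forbidden

Premise 8 is F(reject_appeal), i.e. O(~reject_appeal).
Premise 4, O(~wear_ppe -> reject_appeal), contraposes to O(~reject_appeal -> wear_ppe); with O(~reject_appeal) we get O(wear_ppe).
Premise 5 is O(~archive_dataset -> ~wear_ppe); contrapositively O(wear_ppe -> archive_dataset). Since O(wear_ppe) holds, K gives O(archive_dataset).
The contrapositive of premise 6 (O(report_amendment -> ~archive_dataset)) is O(archive_dataset -> ~report_amendment), and O(archive_dataset) is already established, so O(~report_amendment).
Premises 1, 2, 3, 7 do not contribute to this derivation.
Thus O(~report_amendment), which is F(report_amendment): report_amendment is forbidden.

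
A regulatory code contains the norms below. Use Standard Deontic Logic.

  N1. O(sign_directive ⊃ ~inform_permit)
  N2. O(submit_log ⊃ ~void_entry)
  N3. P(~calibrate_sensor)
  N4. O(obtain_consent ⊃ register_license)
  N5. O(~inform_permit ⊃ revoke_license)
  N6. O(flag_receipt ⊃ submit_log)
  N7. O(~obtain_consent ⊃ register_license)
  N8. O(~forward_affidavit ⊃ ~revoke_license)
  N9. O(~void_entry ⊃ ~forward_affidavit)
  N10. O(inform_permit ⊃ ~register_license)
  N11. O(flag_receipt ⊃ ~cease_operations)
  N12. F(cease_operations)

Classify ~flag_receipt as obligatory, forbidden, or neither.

Obligatory

Premises 7 and 4 are O(~obtain_consent ⊃ register_license) and O(obtain_consent ⊃ register_license); every ideal world satisfies ~obtain_consent or obtain_consent, so in either case register_license holds — hence O(register_license).
The contrapositive of premise 10 (O(inform_permit ⊃ ~register_license)) is O(register_license ⊃ ~inform_permit), and O(register_license) is already established, so O(~inform_permit).
Premise 5 is O(~inform_permit ⊃ revoke_license); since O(~inform_permit), deontic closure gives O(revoke_license).
Premise 8 is O(~forward_affidavit ⊃ ~revoke_license); contrapositively O(revoke_license ⊃ forward_affidavit). Since O(revoke_license) holds, K gives O(forward_affidavit).
The contrapositive of premise 9 (O(~void_entry ⊃ ~forward_affidavit)) is O(forward_affidavit ⊃ void_entry), and O(forward_affidavit) is already established, so O(void_entry).
The contrapositive of premise 2 (O(submit_log ⊃ ~void_entry)) is O(void_entry ⊃ ~submit_log), and O(void_entry) is already established, so O(~submit_log).
Premise 6, O(flag_receipt ⊃ submit_log), contraposes to O(~submit_log ⊃ ~flag_receipt); with O(~submit_log) we get O(~flag_receipt).
Premises 1, 3, 11, 12 do not contribute to this derivation.
Hence ~flag_receipt is obligatory.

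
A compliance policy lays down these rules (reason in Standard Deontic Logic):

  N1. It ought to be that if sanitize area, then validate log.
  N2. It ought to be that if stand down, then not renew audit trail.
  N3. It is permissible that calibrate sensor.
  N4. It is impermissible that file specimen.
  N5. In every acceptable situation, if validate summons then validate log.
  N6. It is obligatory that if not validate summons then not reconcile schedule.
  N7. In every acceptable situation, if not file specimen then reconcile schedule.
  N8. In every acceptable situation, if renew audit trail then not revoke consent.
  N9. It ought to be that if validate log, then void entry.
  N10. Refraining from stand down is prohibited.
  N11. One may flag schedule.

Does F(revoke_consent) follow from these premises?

Premise 8 is O(renew_audit_trail → ¬revoke_consent), but O(renew_audit_trail) is not derivable from the premises, so it does not yield O(¬revoke_consent).
No other premise forces O(¬revoke_consent). An ideal world satisfying every premise can still have revoke_consent true, so F(revoke_consent) is not derivable.

No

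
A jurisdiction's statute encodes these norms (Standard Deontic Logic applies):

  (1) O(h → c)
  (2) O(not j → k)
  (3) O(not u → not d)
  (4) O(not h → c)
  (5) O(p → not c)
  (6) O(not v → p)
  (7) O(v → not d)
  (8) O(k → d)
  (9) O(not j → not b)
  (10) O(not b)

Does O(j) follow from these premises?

By case analysis on h: premise 1 gives O(h → c) and premise 4 gives O(not h → c), so O(c) either way.
Premise 5 is O(p → not c); contrapositively O(c → not p). Since O(c) holds, K gives O(not p).
The contrapositive of premise 6 (O(not v → p)) is O(not p → v), and O(not p) is already established, so O(v).
Applying K to premise 7 (O(v → not d)) and O(v) yields O(not d).
Premise 8 is O(k → d); contrapositively O(not d → not k). Since O(not d) holds, K gives O(not k).
Premise 2 is O(not j → k); contrapositively O(not k → j). Since O(not k) holds, K gives O(j).
Premises 3, 9, 10 do not contribute to this derivation.
So O(j) follows.

Yes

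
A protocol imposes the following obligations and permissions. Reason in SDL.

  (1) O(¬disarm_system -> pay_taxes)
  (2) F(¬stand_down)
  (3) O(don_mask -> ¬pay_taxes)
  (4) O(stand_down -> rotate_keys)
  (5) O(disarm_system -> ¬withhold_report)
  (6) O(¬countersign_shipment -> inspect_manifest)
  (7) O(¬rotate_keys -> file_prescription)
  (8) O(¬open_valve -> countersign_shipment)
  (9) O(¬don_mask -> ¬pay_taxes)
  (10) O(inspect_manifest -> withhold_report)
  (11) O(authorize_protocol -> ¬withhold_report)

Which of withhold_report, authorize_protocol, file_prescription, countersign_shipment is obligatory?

countersign_shipment

Premises 9 and 3 cover both cases: O(¬don_mask -> ¬pay_taxes) and O(don_mask -> ¬pay_taxes). Since ¬don_mask ∨ don_mask is a tautology, O(¬pay_taxes) follows.
The contrapositive of premise 1 (O(¬disarm_system -> pay_taxes)) is O(¬pay_taxes -> disarm_system), and O(¬pay_taxes) is already established, so O(disarm_system).
From O(disarm_system) and premise 5, O(disarm_system -> ¬withhold_report), we obtain O(¬withhold_report).
Premise 10, O(inspect_manifest -> withhold_report), contraposes to O(¬withhold_report -> ¬inspect_manifest); with O(¬withhold_report) we get O(¬inspect_manifest).
Premise 6, O(¬countersign_shipment -> inspect_manifest), contraposes to O(¬inspect_manifest -> countersign_shipment); with O(¬inspect_manifest) we get O(countersign_shipment).
So O(countersign_shipment) holds — countersign_shipment is obligatory. None of the other listed options is made obligatory by any chain of premises.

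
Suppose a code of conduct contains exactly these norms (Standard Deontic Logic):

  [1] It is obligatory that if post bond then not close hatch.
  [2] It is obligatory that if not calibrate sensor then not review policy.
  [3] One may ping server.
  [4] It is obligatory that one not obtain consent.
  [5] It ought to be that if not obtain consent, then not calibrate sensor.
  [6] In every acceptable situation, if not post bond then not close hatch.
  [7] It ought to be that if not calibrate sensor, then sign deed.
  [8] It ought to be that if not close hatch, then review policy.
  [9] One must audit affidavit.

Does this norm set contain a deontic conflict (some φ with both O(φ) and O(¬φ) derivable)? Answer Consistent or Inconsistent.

Premises 6 and 1 cover both cases: O(¬post_bond → ¬close_hatch) and O(post_bond → ¬close_hatch). Since ¬post_bond ∨ post_bond is a tautology, O(¬close_hatch) follows.
Applying K to premise 8 (O(¬close_hatch → review_policy)) and O(¬close_hatch) yields O(review_policy).
Premise 2 is O(¬calibrate_sensor → ¬review_policy); contrapositively O(review_policy → calibrate_sensor). Since O(review_policy) holds, K gives O(calibrate_sensor).
Premise 5 is O(¬obtain_consent → ¬calibrate_sensor); contrapositively O(calibrate_sensor → obtain_consent). Since O(calibrate_sensor) holds, K gives O(obtain_consent).
But premise 4 directly asserts O(¬obtain_consent).
We now have both O(obtain_consent) and O(¬obtain_consent) — obtain_consent is simultaneously obligatory and forbidden, violating the D-axiom.

Inconsistent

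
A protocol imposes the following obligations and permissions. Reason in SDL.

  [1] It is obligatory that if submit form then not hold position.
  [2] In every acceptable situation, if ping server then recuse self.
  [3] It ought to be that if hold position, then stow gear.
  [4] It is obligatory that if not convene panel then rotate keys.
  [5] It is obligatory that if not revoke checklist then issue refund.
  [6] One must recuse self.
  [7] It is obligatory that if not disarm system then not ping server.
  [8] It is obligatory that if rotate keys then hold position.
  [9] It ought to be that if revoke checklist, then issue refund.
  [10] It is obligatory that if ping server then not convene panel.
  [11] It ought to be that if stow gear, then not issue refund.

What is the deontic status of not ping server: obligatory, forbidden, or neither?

Obligatory

By case analysis on revoke_checklist: premise 9 gives O(revoke_checklist → issue_refund) and premise 5 gives O(¬revoke_checklist → issue_refund), so O(issue_refund) either way.
Premise 11 is O(stow_gear → ¬issue_refund); contrapositively O(issue_refund → ¬stow_gear). Since O(issue_refund) holds, K gives O(¬stow_gear).
The contrapositive of premise 3 (O(hold_position → stow_gear)) is O(¬stow_gear → ¬hold_position), and O(¬stow_gear) is already established, so O(¬hold_position).
Premise 8 is O(rotate_keys → hold_position); contrapositively O(¬hold_position → ¬rotate_keys). Since O(¬hold_position) holds, K gives O(¬rotate_keys).
The contrapositive of premise 4 (O(¬convene_panel → rotate_keys)) is O(¬rotate_keys → convene_panel), and O(¬rotate_keys) is already established, so O(convene_panel).
The contrapositive of premise 10 (O(ping_server → ¬convene_panel)) is O(convene_panel → ¬ping_server), and O(convene_panel) is already established, so O(¬ping_server).
Premises 1, 2, 6, 7 do not contribute to this derivation.
Hence ¬ping_server is obligatory.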